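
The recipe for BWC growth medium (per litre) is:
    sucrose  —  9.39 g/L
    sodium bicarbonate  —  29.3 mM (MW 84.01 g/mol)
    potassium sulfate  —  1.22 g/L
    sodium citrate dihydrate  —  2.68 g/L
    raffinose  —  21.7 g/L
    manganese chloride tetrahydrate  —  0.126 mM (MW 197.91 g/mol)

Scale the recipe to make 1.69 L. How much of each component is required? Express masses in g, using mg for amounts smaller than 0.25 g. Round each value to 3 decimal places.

sucrose 15.869 g; sodium bicarbonate 4.160 g; potassium sulfate 2.062 g; sodium citrate dihydrate 4.529 g; raffinose 36.673 g; manganese chloride tetrahydrate 42.143 mg

Scale factor relative to 1 L: 1.69.
sucrose: 9.39 g/L × 1.69 L = 15.869 g
sodium bicarbonate: 29.3 mmol/L × 84.01 g/mol × 1.69 L ÷ 1000 = 4.160 g
potassium sulfate: 1.22 g/L × 1.69 L = 2.062 g
sodium citrate dihydrate: 2.68 g/L × 1.69 L = 4.529 g
raffinose: 21.7 g/L × 1.69 L = 36.673 g
manganese chloride tetrahydrate: 0.126 mmol/L × 197.91 mg/mmol × 1.69 L = 42.143 mg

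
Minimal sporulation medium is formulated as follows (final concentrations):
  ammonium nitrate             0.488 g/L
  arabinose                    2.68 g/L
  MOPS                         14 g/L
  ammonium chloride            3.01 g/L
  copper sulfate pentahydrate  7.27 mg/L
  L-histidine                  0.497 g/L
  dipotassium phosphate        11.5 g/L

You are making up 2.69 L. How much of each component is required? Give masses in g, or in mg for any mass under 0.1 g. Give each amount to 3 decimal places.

ammonium nitrate 1.313 g; arabinose 7.209 g; MOPS 37.660 g; ammonium chloride 8.097 g; copper sulfate pentahydrate 19.556 mg; L-histidine 1.337 g; dipotassium phosphate 30.935 g

Working volume: 2.69 L.
ammonium nitrate: 0.488 g/L × 2.69 L = 1.313 g
arabinose: 2.68 g/L × 2.69 L = 7.209 g
MOPS: 14 g/L × 2.69 L = 37.660 g
ammonium chloride: 3.01 g/L × 2.69 L = 8.097 g
copper sulfate pentahydrate: 7.27 mg/L × 2.69 L = 19.556 mg
L-histidine: 0.497 g/L × 2.69 L = 1.337 g
dipotassium phosphate: 11.5 g/L × 2.69 L = 30.935 g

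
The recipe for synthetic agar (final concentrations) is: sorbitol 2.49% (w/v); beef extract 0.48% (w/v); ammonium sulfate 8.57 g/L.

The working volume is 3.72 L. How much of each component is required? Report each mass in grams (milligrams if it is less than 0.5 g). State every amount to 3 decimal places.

sorbitol 92.628 g; beef extract 17.856 g; ammonium sulfate 31.880 g

Working volume: 3.72 L.
sorbitol: 2.49 g per 100 mL × 3720 mL ÷ 100 = 92.628 g
beef extract: 0.48 g per 100 mL × 3720 mL ÷ 100 = 17.856 g
ammonium sulfate: 8.57 g/L × 3.72 L = 31.880 g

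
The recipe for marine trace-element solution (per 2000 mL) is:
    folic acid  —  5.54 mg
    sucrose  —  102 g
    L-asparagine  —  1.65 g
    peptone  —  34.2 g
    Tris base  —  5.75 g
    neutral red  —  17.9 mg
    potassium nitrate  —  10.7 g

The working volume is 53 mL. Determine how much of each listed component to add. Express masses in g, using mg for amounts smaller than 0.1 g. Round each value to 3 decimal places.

folic acid 0.147 mg; sucrose 2.703 g; L-asparagine 43.725 mg; peptone 0.906 g; Tris base 0.152 g; neutral red 0.474 mg; potassium nitrate 0.284 g

Scale factor = 53 mL / 2000 mL = 0.0265.
folic acid: 5.54 mg × (53 mL / 2000 mL) = 0.147 mg
sucrose: 102 g × (53 mL / 2000 mL) = 2.703 g
L-asparagine: 1.65 g × (53 mL / 2000 mL) = 0.043725 g = 43.725 mg
peptone: 34.2 g × (53 mL / 2000 mL) = 0.906 g
Tris base: 5.75 g × (53 mL / 2000 mL) = 0.152 g
neutral red: 17.9 mg × (53 mL / 2000 mL) = 0.474 mg
potassium nitrate: 10.7 g × (53 mL / 2000 mL) = 0.284 g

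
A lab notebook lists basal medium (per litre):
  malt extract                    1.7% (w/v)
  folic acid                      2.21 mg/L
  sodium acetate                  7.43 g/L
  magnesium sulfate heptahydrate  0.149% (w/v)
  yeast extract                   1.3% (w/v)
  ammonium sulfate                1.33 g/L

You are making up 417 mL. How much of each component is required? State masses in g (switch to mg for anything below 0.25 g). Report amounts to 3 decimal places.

malt extract 7.089 g; folic acid 0.922 mg; sodium acetate 3.098 g; magnesium sulfate heptahydrate 0.621 g; yeast extract 5.421 g; ammonium sulfate 0.555 g

Scale factor relative to 1 L: 0.417.
malt extract: 1.7% w/v = 17 g/L → 17 × 0.417 L = 7.089 g
folic acid: 2.21 mg/L × 0.417 L = 0.922 mg
sodium acetate: 7.43 g/L × 0.417 L = 3.098 g
magnesium sulfate heptahydrate: 0.149 g per 100 mL × 417 mL ÷ 100 = 0.621 g
yeast extract: 1.3 g per 100 mL × 417 mL ÷ 100 = 5.421 g
ammonium sulfate: 1.33 g/L × 0.417 L = 0.555 g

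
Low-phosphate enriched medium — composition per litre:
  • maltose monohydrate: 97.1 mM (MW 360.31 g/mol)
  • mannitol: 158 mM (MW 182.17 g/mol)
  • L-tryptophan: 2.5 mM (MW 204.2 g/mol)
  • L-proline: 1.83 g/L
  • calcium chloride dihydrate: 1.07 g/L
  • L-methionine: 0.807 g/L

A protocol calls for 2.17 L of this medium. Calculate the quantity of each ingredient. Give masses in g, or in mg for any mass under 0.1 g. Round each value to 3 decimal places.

Working volume: 2.17 L.
maltose monohydrate: 97.1 mmol/L × 360.31 g/mol × 2.17 L ÷ 1000 = 75.920 g
mannitol: 158 mmol/L × 182.17 g/mol × 2.17 L ÷ 1000 = 62.459 g
L-tryptophan: 2.5 mmol/L × 204.2 g/mol × 2.17 L ÷ 1000 = 1.108 g
L-proline: 1.83 g/L × 2.17 L = 3.971 g
calcium chloride dihydrate: 1.07 g/L × 2.17 L = 2.322 g
L-methionine: 0.807 g/L × 2.17 L = 1.751 g

maltose monohydrate 75.920 g; mannitol 62.459 g; L-tryptophan 1.108 g; L-proline 3.971 g; calcium chloride dihydrate 2.322 g; L-methionine 1.751 g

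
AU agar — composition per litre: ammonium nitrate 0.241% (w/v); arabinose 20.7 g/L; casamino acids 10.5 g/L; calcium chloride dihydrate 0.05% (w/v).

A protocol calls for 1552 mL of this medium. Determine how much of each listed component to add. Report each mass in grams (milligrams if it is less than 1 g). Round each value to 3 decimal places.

Working volume: 1552 mL = 1.552 L.
ammonium nitrate: 0.241 g per 100 mL × 1552 mL ÷ 100 = 3.740 g
arabinose: 20.7 g/L × 1.552 L = 32.126 g
casamino acids: 10.5 g/L × 1.552 L = 16.296 g
calcium chloride dihydrate: 0.05 g per 100 mL × 1552 mL ÷ 100 = 0.776 g = 776.000 mg

ammonium nitrate 3.740 g; arabinose 32.126 g; casamino acids 16.296 g; calcium chloride dihydrate 776.000 mg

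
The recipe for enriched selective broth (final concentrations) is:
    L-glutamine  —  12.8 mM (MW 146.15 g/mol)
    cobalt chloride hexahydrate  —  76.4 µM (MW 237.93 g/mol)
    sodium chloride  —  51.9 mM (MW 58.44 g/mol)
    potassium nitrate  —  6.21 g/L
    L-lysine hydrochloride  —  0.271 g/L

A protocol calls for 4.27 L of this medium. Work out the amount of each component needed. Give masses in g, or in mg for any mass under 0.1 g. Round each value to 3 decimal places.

L-glutamine 7.988 g; cobalt chloride hexahydrate 77.619 mg; sodium chloride 12.951 g; potassium nitrate 26.517 g; L-lysine hydrochloride 1.157 g

Scale factor relative to 1 L: 4.27.
L-glutamine: 12.8 mmol/L × 146.15 g/mol × 4.27 L ÷ 1000 = 7.988 g
cobalt chloride hexahydrate: 76.4 µmol/L × 237.93 g/mol × 4.27 L ÷ 1000 = 77.619 mg
sodium chloride: 51.9 mmol/L × 58.44 g/mol × 4.27 L ÷ 1000 = 12.951 g
potassium nitrate: 6.21 g/L × 4.27 L = 26.517 g
L-lysine hydrochloride: 0.271 g/L × 4.27 L = 1.157 g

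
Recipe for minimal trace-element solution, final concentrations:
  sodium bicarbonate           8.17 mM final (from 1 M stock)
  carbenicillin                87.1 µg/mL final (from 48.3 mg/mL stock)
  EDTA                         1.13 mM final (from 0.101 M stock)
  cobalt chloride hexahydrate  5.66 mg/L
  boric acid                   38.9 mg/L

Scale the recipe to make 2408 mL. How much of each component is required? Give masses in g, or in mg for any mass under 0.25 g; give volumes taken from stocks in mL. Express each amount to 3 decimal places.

Scale factor relative to 1 L: 2.408.
sodium bicarbonate: dilute stock: 8.17 mM × 2408 mL ÷ 1000 mM = 19.673 mL
carbenicillin: V = C2·V2/C1 = 87.1 µg/mL × 2408 mL ÷ 48300 µg/mL = 4.342 mL
EDTA: dilute stock: 1.13 mM × 2408 mL ÷ 101 mM = 26.941 mL
cobalt chloride hexahydrate: 5.66 mg/L × 2.408 L = 13.629 mg
boric acid: 38.9 mg/L × 2.408 L = 93.671 mg

sodium bicarbonate 19.673 mL; carbenicillin 4.342 mL; EDTA 26.941 mL; cobalt chloride hexahydrate 13.629 mg; boric acid 93.671 mg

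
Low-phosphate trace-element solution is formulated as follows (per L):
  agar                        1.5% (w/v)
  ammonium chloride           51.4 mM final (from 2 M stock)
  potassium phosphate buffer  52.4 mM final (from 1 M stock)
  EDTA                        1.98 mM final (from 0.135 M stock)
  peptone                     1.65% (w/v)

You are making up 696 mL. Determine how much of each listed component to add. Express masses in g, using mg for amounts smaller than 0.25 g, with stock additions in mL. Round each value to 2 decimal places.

agar 10.44 g; ammonium chloride 17.89 mL; potassium phosphate buffer 36.47 mL; EDTA 10.21 mL; peptone 11.48 g

Working volume: 696 mL = 0.696 L.
agar: 1.5% w/v = 15 g/L → 15 × 0.696 L = 10.44 g
ammonium chloride: dilute stock: 51.4 mM × 696 mL ÷ 2000 mM = 17.89 mL
potassium phosphate buffer: V = C2·V2/C1 = 52.4 mM × 696 mL ÷ 1000 mM = 36.47 mL
EDTA: dilute stock: 1.98 mM × 696 mL ÷ 135 mM = 10.21 mL
peptone: 1.65 g per 100 mL × 696 mL ÷ 100 = 11.48 g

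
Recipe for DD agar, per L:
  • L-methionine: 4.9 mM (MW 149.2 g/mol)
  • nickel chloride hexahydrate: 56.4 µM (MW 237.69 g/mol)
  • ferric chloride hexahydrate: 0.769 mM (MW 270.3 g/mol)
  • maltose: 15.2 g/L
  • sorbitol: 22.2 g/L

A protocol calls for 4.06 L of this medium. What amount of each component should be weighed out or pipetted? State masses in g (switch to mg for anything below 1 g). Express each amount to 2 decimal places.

L-methionine 2.97 g; nickel chloride hexahydrate 54.43 mg; ferric chloride hexahydrate 843.91 mg; maltose 61.71 g; sorbitol 90.13 g

Scale factor relative to 1 L: 4.06.
L-methionine: 4.9 mmol/L × 149.2 g/mol × 4.06 L ÷ 1000 = 2.97 g
nickel chloride hexahydrate: 56.4 µmol/L × 237.69 g/mol × 4.06 L ÷ 1000 = 54.43 mg
ferric chloride hexahydrate: 0.769 mmol/L × 270.3 mg/mmol × 4.06 L = 843.91 mg
maltose: 15.2 g/L × 4.06 L = 61.71 g
sorbitol: 22.2 g/L × 4.06 L = 90.13 g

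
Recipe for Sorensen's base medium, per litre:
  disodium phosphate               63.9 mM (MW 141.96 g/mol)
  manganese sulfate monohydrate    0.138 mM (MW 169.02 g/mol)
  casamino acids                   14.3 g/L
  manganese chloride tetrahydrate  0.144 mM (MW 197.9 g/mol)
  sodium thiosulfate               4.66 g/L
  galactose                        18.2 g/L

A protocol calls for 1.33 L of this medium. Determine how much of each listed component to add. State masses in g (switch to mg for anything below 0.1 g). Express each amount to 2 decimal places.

Working volume: 1.33 L.
disodium phosphate: 63.9 mmol/L × 141.96 g/mol × 1.33 L ÷ 1000 = 12.06 g
manganese sulfate monohydrate: 0.138 mmol/L × 169.02 mg/mmol × 1.33 L = 31.02 mg
casamino acids: 14.3 g/L × 1.33 L = 19.02 g
manganese chloride tetrahydrate: 0.144 mmol/L × 197.9 mg/mmol × 1.33 L = 37.90 mg
sodium thiosulfate: 4.66 g/L × 1.33 L = 6.20 g
galactose: 18.2 g/L × 1.33 L = 24.21 g

disodium phosphate 12.06 g; manganese sulfate monohydrate 31.02 mg; casamino acids 19.02 g; manganese chloride tetrahydrate 37.90 mg; sodium thiosulfate 6.20 g; galactose 24.21 g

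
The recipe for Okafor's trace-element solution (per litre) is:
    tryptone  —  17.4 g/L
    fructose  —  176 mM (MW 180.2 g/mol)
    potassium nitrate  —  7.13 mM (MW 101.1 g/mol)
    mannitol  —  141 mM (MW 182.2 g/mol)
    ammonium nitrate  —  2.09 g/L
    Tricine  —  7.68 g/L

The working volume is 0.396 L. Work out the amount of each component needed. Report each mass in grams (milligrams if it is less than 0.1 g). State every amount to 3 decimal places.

Scale factor relative to 1 L: 0.396.
tryptone: 17.4 g/L × 0.396 L = 6.890 g
fructose: 176 mmol/L × 180.2 g/mol × 0.396 L ÷ 1000 = 12.559 g
potassium nitrate: 7.13 mmol/L × 101.1 g/mol × 0.396 L ÷ 1000 = 0.285 g
mannitol: 141 mmol/L × 182.2 g/mol × 0.396 L ÷ 1000 = 10.173 g
ammonium nitrate: 2.09 g/L × 0.396 L = 0.828 g
Tricine: 7.68 g/L × 0.396 L = 3.041 g

tryptone 6.890 g; fructose 12.559 g; potassium nitrate 0.285 g; mannitol 10.173 g; ammonium nitrate 0.828 g; Tricine 3.041 g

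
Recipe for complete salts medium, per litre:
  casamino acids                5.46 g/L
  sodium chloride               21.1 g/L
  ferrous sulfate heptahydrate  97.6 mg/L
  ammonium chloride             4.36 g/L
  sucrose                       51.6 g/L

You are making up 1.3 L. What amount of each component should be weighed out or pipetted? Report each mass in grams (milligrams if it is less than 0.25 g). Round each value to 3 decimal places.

Scale factor relative to 1 L: 1.3.
casamino acids: 5.46 g/L × 1.3 L = 7.098 g
sodium chloride: 21.1 g/L × 1.3 L = 27.430 g
ferrous sulfate heptahydrate: 97.6 mg/L × 1.3 L = 126.880 mg
ammonium chloride: 4.36 g/L × 1.3 L = 5.668 g
sucrose: 51.6 g/L × 1.3 L = 67.080 g

casamino acids 7.098 g; sodium chloride 27.430 g; ferrous sulfate heptahydrate 126.880 mg; ammonium chloride 5.668 g; sucrose 67.080 g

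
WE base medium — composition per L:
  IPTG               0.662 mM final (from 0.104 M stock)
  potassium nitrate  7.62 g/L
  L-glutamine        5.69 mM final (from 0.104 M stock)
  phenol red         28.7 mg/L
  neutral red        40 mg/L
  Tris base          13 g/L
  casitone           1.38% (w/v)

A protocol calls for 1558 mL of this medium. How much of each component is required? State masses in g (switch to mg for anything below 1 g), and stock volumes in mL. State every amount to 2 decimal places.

Target volume = 1558 mL = 1.558 L.
IPTG: V = C2·V2/C1 = 0.662 mM × 1558 mL ÷ 104 mM = 9.92 mL
potassium nitrate: 7.62 g/L × 1.558 L = 11.87 g
L-glutamine: C1V1 = C2V2 → 5.69 mM × 1558 mL ÷ 104 mM = 85.24 mL
phenol red: 28.7 mg/L × 1.558 L = 44.71 mg
neutral red: 40 mg/L × 1.558 L = 62.32 mg
Tris base: 13 g/L × 1.558 L = 20.25 g
casitone: 1.38% w/v = 13.8 g/L → 13.8 × 1.558 L = 21.50 g

IPTG 9.92 mL; potassium nitrate 11.87 g; L-glutamine 85.24 mL; phenol red 44.71 mg; neutral red 62.32 mg; Tris base 20.25 g; casitone 21.50 g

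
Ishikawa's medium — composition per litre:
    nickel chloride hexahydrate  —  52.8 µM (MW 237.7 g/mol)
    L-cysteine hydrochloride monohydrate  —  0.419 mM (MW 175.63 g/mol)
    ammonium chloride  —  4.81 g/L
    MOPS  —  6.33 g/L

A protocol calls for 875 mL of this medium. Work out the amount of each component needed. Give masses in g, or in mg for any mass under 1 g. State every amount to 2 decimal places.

nickel chloride hexahydrate 10.98 mg; L-cysteine hydrochloride monohydrate 64.39 mg; ammonium chloride 4.21 g; MOPS 5.54 g

Scale factor relative to 1 L: 0.875.
nickel chloride hexahydrate: 52.8 µmol/L × 237.7 g/mol × 0.875 L ÷ 1000 = 10.98 mg
L-cysteine hydrochloride monohydrate: 0.419 mmol/L × 175.63 mg/mmol × 0.875 L = 64.39 mg
ammonium chloride: 4.81 g/L × 0.875 L = 4.21 g
MOPS: 6.33 g/L × 0.875 L = 5.54 g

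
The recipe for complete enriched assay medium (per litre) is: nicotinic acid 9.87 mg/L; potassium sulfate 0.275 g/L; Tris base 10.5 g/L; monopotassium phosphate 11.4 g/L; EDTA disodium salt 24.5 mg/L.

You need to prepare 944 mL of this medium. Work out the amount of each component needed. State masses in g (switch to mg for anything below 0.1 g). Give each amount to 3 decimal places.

Target volume = 944 mL = 0.944 L.
nicotinic acid: 9.87 mg/L × 0.944 L = 9.317 mg
potassium sulfate: 0.275 g/L × 0.944 L = 0.260 g
Tris base: 10.5 g/L × 0.944 L = 9.912 g
monopotassium phosphate: 11.4 g/L × 0.944 L = 10.762 g
EDTA disodium salt: 24.5 mg/L × 0.944 L = 23.128 mg

nicotinic acid 9.317 mg; potassium sulfate 0.260 g; Tris base 9.912 g; monopotassium phosphate 10.762 g; EDTA disodium salt 23.128 mg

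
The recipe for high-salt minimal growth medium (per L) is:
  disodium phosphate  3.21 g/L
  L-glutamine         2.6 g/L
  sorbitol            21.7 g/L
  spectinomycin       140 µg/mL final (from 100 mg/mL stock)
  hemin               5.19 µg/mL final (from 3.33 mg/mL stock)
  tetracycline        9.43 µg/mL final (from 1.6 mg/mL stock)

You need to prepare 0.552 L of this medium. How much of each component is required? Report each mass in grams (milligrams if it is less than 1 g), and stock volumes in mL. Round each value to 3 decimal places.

disodium phosphate 1.772 g; L-glutamine 1.435 g; sorbitol 11.978 g; spectinomycin 0.773 mL; hemin 0.860 mL; tetracycline 3.253 mL

Scale factor relative to 1 L: 0.552.
disodium phosphate: 3.21 g/L × 0.552 L = 1.772 g
L-glutamine: 2.6 g/L × 0.552 L = 1.435 g
sorbitol: 21.7 g/L × 0.552 L = 11.978 g
spectinomycin: V = C2·V2/C1 = 140 µg/mL × 552 mL ÷ 100000 µg/mL = 0.773 mL
hemin: C1V1 = C2V2 → 5.19 µg/mL × 552 mL ÷ 3330 µg/mL = 0.860 mL
tetracycline: C1V1 = C2V2 → 9.43 µg/mL × 552 mL ÷ 1600 µg/mL = 3.253 mL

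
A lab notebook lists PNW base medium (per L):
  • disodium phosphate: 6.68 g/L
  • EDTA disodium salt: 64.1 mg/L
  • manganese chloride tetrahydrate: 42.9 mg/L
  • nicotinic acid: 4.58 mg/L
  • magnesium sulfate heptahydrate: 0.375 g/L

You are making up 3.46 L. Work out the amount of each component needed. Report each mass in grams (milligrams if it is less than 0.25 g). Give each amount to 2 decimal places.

disodium phosphate 23.11 g; EDTA disodium salt 221.79 mg; manganese chloride tetrahydrate 148.43 mg; nicotinic acid 15.85 mg; magnesium sulfate heptahydrate 1.30 g

Working volume: 3.46 L.
disodium phosphate: 6.68 g/L × 3.46 L = 23.11 g
EDTA disodium salt: 64.1 mg/L × 3.46 L = 221.79 mg
manganese chloride tetrahydrate: 42.9 mg/L × 3.46 L = 148.43 mg
nicotinic acid: 4.58 mg/L × 3.46 L = 15.85 mg
magnesium sulfate heptahydrate: 0.375 g/L × 3.46 L = 1.30 g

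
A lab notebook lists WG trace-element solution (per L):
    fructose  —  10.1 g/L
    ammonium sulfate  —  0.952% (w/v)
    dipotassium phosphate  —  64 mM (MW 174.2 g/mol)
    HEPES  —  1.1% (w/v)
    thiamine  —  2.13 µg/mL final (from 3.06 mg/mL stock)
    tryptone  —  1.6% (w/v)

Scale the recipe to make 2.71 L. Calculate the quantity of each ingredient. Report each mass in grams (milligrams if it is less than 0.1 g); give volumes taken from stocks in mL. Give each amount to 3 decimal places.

fructose 27.371 g; ammonium sulfate 25.799 g; dipotassium phosphate 30.213 g; HEPES 29.810 g; thiamine 1.886 mL; tryptone 43.360 g

Scale factor relative to 1 L: 2.71.
fructose: 10.1 g/L × 2.71 L = 27.371 g
ammonium sulfate: 0.952% w/v = 9.52 g/L → 9.52 × 2.71 L = 25.799 g
dipotassium phosphate: 64 mmol/L × 174.2 g/mol × 2.71 L ÷ 1000 = 30.213 g
HEPES: 1.1% w/v = 11 g/L → 11 × 2.71 L = 29.810 g
thiamine: V = C2·V2/C1 = 2.13 µg/mL × 2710 mL ÷ 3060 µg/mL = 1.886 mL
tryptone: 1.6% w/v = 16 g/L → 16 × 2.71 L = 43.360 g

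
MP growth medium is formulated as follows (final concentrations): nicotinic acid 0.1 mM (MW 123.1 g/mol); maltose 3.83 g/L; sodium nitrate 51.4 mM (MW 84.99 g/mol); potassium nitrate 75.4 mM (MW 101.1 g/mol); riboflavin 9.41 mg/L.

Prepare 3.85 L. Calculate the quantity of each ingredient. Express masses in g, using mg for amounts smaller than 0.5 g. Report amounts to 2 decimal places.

nicotinic acid 47.39 mg; maltose 14.75 g; sodium nitrate 16.82 g; potassium nitrate 29.35 g; riboflavin 36.23 mg

Working volume: 3.85 L.
nicotinic acid: 0.1 mmol/L × 123.1 mg/mmol × 3.85 L = 47.39 mg
maltose: 3.83 g/L × 3.85 L = 14.75 g
sodium nitrate: 51.4 mmol/L × 84.99 g/mol × 3.85 L ÷ 1000 = 16.82 g
potassium nitrate: 75.4 mmol/L × 101.1 g/mol × 3.85 L ÷ 1000 = 29.35 g
riboflavin: 9.41 mg/L × 3.85 L = 36.23 mg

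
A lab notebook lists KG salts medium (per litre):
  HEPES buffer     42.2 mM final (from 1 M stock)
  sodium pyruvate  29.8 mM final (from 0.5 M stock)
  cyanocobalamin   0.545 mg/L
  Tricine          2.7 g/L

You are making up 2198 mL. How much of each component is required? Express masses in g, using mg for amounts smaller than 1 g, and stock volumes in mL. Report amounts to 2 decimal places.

Scale factor relative to 1 L: 2.198.
HEPES buffer: V = C2·V2/C1 = 42.2 mM × 2198 mL ÷ 1000 mM = 92.76 mL
sodium pyruvate: V = C2·V2/C1 = 29.8 mM × 2198 mL ÷ 500 mM = 131.00 mL
cyanocobalamin: 0.545 mg/L × 2.198 L = 1.20 mg
Tricine: 2.7 g/L × 2.198 L = 5.93 g

HEPES buffer 92.76 mL; sodium pyruvate 131.00 mL; cyanocobalamin 1.20 mg; Tricine 5.93 g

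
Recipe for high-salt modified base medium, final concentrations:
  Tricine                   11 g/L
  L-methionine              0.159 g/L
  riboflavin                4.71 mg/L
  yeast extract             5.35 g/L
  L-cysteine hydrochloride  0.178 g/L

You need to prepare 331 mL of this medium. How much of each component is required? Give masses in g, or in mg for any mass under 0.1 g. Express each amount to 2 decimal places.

Target volume = 331 mL = 0.331 L.
Tricine: 11 g/L × 0.331 L = 3.64 g
L-methionine: 0.159 g/L × 0.331 L = 0.052629 g = 52.63 mg
riboflavin: 4.71 mg/L × 0.331 L = 1.56 mg
yeast extract: 5.35 g/L × 0.331 L = 1.77 g
L-cysteine hydrochloride: 0.178 g/L × 0.331 L = 0.058918 g = 58.92 mg

Tricine 3.64 g; L-methionine 52.63 mg; riboflavin 1.56 mg; yeast extract 1.77 g; L-cysteine hydrochloride 58.92 mg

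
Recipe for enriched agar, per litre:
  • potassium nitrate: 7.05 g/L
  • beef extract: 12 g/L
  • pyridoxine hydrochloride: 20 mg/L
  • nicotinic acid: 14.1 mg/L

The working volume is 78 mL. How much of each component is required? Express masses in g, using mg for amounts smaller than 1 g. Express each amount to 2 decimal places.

potassium nitrate 549.90 mg; beef extract 936.00 mg; pyridoxine hydrochloride 1.56 mg; nicotinic acid 1.10 mg

Working volume: 78 mL = 0.078 L.
potassium nitrate: 7.05 g/L × 0.078 L = 0.5499 g = 549.90 mg
beef extract: 12 g/L × 0.078 L = 0.936 g = 936.00 mg
pyridoxine hydrochloride: 20 mg/L × 0.078 L = 1.56 mg
nicotinic acid: 14.1 mg/L × 0.078 L = 1.10 mg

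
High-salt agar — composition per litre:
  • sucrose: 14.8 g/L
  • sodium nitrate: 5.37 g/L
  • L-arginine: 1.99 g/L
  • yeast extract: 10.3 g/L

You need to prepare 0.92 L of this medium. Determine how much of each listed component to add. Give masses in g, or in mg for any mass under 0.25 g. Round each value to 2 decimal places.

sucrose 13.62 g; sodium nitrate 4.94 g; L-arginine 1.83 g; yeast extract 9.48 g

Scale factor relative to 1 L: 0.92.
sucrose: 14.8 g/L × 0.92 L = 13.62 g
sodium nitrate: 5.37 g/L × 0.92 L = 4.94 g
L-arginine: 1.99 g/L × 0.92 L = 1.83 g
yeast extract: 10.3 g/L × 0.92 L = 9.48 g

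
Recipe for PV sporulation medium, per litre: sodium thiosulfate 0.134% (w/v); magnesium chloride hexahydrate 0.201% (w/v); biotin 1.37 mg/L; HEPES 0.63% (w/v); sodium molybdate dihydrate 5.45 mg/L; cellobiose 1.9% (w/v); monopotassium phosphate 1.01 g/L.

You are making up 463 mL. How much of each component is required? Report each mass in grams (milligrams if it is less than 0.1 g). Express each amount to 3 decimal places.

sodium thiosulfate 0.620 g; magnesium chloride hexahydrate 0.931 g; biotin 0.634 mg; HEPES 2.917 g; sodium molybdate dihydrate 2.523 mg; cellobiose 8.797 g; monopotassium phosphate 0.468 g

Working volume: 463 mL = 0.463 L.
sodium thiosulfate: 0.134 g per 100 mL × 463 mL ÷ 100 = 0.620 g
magnesium chloride hexahydrate: 0.201 g per 100 mL × 463 mL ÷ 100 = 0.931 g
biotin: 1.37 mg/L × 0.463 L = 0.634 mg
HEPES: 0.63% w/v = 6.3 g/L → 6.3 × 0.463 L = 2.917 g
sodium molybdate dihydrate: 5.45 mg/L × 0.463 L = 2.523 mg
cellobiose: 1.9% w/v = 19 g/L → 19 × 0.463 L = 8.797 g
monopotassium phosphate: 1.01 g/L × 0.463 L = 0.468 g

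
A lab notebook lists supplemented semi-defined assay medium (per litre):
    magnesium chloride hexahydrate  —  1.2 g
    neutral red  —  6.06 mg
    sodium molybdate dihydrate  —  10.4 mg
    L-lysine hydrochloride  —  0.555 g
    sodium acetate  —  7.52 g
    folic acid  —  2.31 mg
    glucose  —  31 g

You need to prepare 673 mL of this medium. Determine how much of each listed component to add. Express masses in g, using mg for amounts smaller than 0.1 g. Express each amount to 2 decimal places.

magnesium chloride hexahydrate 0.81 g; neutral red 4.08 mg; sodium molybdate dihydrate 7.00 mg; L-lysine hydrochloride 0.37 g; sodium acetate 5.06 g; folic acid 1.55 mg; glucose 20.86 g

Scale factor = 673 mL / 1000 mL = 0.673.
magnesium chloride hexahydrate: 1.2 g × (673 mL / 1000 mL) = 0.81 g
neutral red: 6.06 mg × (673 mL / 1000 mL) = 4.08 mg
sodium molybdate dihydrate: 10.4 mg × (673 mL / 1000 mL) = 7.00 mg
L-lysine hydrochloride: 0.555 g × (673 mL / 1000 mL) = 0.37 g
sodium acetate: 7.52 g × (673 mL / 1000 mL) = 5.06 g
folic acid: 2.31 mg × (673 mL / 1000 mL) = 1.55 mg
glucose: 31 g × (673 mL / 1000 mL) = 20.86 g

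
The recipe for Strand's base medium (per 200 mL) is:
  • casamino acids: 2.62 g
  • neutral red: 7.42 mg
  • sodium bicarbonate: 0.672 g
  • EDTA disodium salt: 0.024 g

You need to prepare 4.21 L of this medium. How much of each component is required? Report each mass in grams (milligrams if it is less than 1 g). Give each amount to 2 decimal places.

casamino acids 55.15 g; neutral red 156.19 mg; sodium bicarbonate 14.15 g; EDTA disodium salt 505.20 mg

Ratio of target to recipe volume: 4210 / 200 = 21.05.
casamino acids: 2.62 g × (4210 mL / 200 mL) = 55.15 g
neutral red: 7.42 mg × (4210 mL / 200 mL) = 156.19 mg
sodium bicarbonate: 0.672 g × (4210 mL / 200 mL) = 14.15 g
EDTA disodium salt: 0.024 g × (4210 mL / 200 mL) = 0.5052 g = 505.20 mg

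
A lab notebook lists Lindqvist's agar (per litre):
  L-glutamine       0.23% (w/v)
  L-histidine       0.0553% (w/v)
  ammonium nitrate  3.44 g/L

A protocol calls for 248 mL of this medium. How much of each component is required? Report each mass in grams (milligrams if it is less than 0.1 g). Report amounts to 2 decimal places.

L-glutamine 0.57 g; L-histidine 0.14 g; ammonium nitrate 0.85 g

Scale factor relative to 1 L: 0.248.
L-glutamine: 0.23% w/v = 2.3 g/L → 2.3 × 0.248 L = 0.57 g
L-histidine: 0.0553 g per 100 mL × 248 mL ÷ 100 = 0.14 g
ammonium nitrate: 3.44 g/L × 0.248 L = 0.85 g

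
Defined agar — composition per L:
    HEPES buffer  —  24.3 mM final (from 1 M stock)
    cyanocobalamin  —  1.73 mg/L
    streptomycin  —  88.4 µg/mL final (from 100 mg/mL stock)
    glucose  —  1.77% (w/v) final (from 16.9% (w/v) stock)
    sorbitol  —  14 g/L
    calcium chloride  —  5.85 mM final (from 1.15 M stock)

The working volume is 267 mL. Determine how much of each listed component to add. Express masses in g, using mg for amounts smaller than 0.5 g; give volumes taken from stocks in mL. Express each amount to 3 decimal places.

Working volume: 267 mL = 0.267 L.
HEPES buffer: dilute stock: 24.3 mM × 267 mL ÷ 1000 mM = 6.488 mL
cyanocobalamin: 1.73 mg/L × 0.267 L = 0.462 mg
streptomycin: V = C2·V2/C1 = 88.4 µg/mL × 267 mL ÷ 100000 µg/mL = 0.236 mL
glucose: dilute stock: 1.77% ÷ 16.9% × 267 mL = 27.964 mL
sorbitol: 14 g/L × 0.267 L = 3.738 g
calcium chloride: C1V1 = C2V2 → 5.85 mM × 267 mL ÷ 1150 mM = 1.358 mL

HEPES buffer 6.488 mL; cyanocobalamin 0.462 mg; streptomycin 0.236 mL; glucose 27.964 mL; sorbitol 3.738 g; calcium chloride 1.358 mL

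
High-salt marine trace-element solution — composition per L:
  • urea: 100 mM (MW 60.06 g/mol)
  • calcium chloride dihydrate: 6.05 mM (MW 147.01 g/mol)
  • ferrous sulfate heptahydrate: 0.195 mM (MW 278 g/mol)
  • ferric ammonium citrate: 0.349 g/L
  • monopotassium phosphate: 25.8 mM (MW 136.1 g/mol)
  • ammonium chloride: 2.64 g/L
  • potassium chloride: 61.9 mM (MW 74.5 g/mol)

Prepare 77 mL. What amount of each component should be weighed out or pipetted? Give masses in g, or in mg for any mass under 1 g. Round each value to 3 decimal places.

urea 462.462 mg; calcium chloride dihydrate 68.485 mg; ferrous sulfate heptahydrate 4.174 mg; ferric ammonium citrate 26.873 mg; monopotassium phosphate 270.376 mg; ammonium chloride 203.280 mg; potassium chloride 355.089 mg

Working volume: 77 mL = 0.077 L.
urea: 100 mmol/L × 60.06 mg/mmol × 0.077 L = 462.462 mg
calcium chloride dihydrate: 6.05 mmol/L × 147.01 mg/mmol × 0.077 L = 68.485 mg
ferrous sulfate heptahydrate: 0.195 mmol/L × 278 mg/mmol × 0.077 L = 4.174 mg
ferric ammonium citrate: 0.349 g/L × 0.077 L = 0.026873 g = 26.873 mg
monopotassium phosphate: 25.8 mmol/L × 136.1 mg/mmol × 0.077 L = 270.376 mg
ammonium chloride: 2.64 g/L × 0.077 L = 0.20328 g = 203.280 mg
potassium chloride: 61.9 mmol/L × 74.5 mg/mmol × 0.077 L = 355.089 mg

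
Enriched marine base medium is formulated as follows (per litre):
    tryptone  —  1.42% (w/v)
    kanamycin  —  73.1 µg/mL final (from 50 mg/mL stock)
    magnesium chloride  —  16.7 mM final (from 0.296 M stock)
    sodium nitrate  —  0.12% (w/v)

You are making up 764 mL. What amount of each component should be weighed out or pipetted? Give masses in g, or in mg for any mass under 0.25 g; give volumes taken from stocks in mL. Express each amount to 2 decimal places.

Target volume = 764 mL = 0.764 L.
tryptone: 1.42 g per 100 mL × 764 mL ÷ 100 = 10.85 g
kanamycin: C1V1 = C2V2 → 73.1 µg/mL × 764 mL ÷ 50000 µg/mL = 1.12 mL
magnesium chloride: dilute stock: 16.7 mM × 764 mL ÷ 296 mM = 43.10 mL
sodium nitrate: 0.12 g per 100 mL × 764 mL ÷ 100 = 0.92 g

tryptone 10.85 g; kanamycin 1.12 mL; magnesium chloride 43.10 mL; sodium nitrate 0.92 g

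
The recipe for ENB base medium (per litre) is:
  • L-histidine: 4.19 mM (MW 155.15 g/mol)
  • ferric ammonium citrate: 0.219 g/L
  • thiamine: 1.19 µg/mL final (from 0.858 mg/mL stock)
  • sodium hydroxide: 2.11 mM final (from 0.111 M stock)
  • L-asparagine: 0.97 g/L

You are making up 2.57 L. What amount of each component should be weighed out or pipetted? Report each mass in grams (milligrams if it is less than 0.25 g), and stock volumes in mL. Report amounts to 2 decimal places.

L-histidine 1.67 g; ferric ammonium citrate 0.56 g; thiamine 3.56 mL; sodium hydroxide 48.85 mL; L-asparagine 2.49 g

Working volume: 2.57 L.
L-histidine: 4.19 mmol/L × 155.15 g/mol × 2.57 L ÷ 1000 = 1.67 g
ferric ammonium citrate: 0.219 g/L × 2.57 L = 0.56 g
thiamine: V = C2·V2/C1 = 1.19 µg/mL × 2570 mL ÷ 858 µg/mL = 3.56 mL
sodium hydroxide: dilute stock: 2.11 mM × 2570 mL ÷ 111 mM = 48.85 mL
L-asparagine: 0.97 g/L × 2.57 L = 2.49 g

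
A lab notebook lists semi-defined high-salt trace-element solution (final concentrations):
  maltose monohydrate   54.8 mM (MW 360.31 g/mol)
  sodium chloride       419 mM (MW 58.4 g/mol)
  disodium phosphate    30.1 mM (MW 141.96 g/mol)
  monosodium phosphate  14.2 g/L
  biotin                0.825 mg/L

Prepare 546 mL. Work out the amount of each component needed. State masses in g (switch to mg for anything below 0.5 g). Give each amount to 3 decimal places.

maltose monohydrate 10.781 g; sodium chloride 13.360 g; disodium phosphate 2.333 g; monosodium phosphate 7.753 g; biotin 0.450 mg

Working volume: 546 mL = 0.546 L.
maltose monohydrate: 54.8 mmol/L × 360.31 g/mol × 0.546 L ÷ 1000 = 10.781 g
sodium chloride: 419 mmol/L × 58.4 g/mol × 0.546 L ÷ 1000 = 13.360 g
disodium phosphate: 30.1 mmol/L × 141.96 g/mol × 0.546 L ÷ 1000 = 2.333 g
monosodium phosphate: 14.2 g/L × 0.546 L = 7.753 g
biotin: 0.825 mg/L × 0.546 L = 0.450 mg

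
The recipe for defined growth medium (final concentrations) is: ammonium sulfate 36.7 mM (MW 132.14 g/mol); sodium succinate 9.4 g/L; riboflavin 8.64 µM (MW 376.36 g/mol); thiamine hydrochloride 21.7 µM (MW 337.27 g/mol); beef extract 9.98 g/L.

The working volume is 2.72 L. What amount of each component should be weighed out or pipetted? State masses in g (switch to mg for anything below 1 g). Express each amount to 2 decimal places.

ammonium sulfate 13.19 g; sodium succinate 25.57 g; riboflavin 8.84 mg; thiamine hydrochloride 19.91 mg; beef extract 27.15 g

Working volume: 2.72 L.
ammonium sulfate: 36.7 mmol/L × 132.14 g/mol × 2.72 L ÷ 1000 = 13.19 g
sodium succinate: 9.4 g/L × 2.72 L = 25.57 g
riboflavin: 8.64 µmol/L × 376.36 g/mol × 2.72 L ÷ 1000 = 8.84 mg
thiamine hydrochloride: 21.7 µmol/L × 337.27 g/mol × 2.72 L ÷ 1000 = 19.91 mg
beef extract: 9.98 g/L × 2.72 L = 27.15 g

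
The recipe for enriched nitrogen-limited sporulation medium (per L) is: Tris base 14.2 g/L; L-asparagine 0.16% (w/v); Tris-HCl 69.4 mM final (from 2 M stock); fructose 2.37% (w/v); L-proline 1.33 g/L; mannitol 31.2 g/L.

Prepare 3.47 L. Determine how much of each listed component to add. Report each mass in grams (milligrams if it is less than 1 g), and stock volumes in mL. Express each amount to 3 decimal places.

Tris base 49.274 g; L-asparagine 5.552 g; Tris-HCl 120.409 mL; fructose 82.239 g; L-proline 4.615 g; mannitol 108.264 g

Working volume: 3.47 L.
Tris base: 14.2 g/L × 3.47 L = 49.274 g
L-asparagine: 0.16% w/v = 1.6 g/L → 1.6 × 3.47 L = 5.552 g
Tris-HCl: dilute stock: 69.4 mM × 3470 mL ÷ 2000 mM = 120.409 mL
fructose: 2.37% w/v = 23.7 g/L → 23.7 × 3.47 L = 82.239 g
L-proline: 1.33 g/L × 3.47 L = 4.615 g
mannitol: 31.2 g/L × 3.47 L = 108.264 g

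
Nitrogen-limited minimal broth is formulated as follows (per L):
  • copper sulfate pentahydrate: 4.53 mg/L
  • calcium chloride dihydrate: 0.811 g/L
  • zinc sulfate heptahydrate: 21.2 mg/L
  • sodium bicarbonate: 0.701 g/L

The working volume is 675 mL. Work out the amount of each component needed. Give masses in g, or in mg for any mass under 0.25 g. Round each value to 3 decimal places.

Scale factor relative to 1 L: 0.675.
copper sulfate pentahydrate: 4.53 mg/L × 0.675 L = 3.058 mg
calcium chloride dihydrate: 0.811 g/L × 0.675 L = 0.547 g
zinc sulfate heptahydrate: 21.2 mg/L × 0.675 L = 14.310 mg
sodium bicarbonate: 0.701 g/L × 0.675 L = 0.473 g

copper sulfate pentahydrate 3.058 mg; calcium chloride dihydrate 0.547 g; zinc sulfate heptahydrate 14.310 mg; sodium bicarbonate 0.473 g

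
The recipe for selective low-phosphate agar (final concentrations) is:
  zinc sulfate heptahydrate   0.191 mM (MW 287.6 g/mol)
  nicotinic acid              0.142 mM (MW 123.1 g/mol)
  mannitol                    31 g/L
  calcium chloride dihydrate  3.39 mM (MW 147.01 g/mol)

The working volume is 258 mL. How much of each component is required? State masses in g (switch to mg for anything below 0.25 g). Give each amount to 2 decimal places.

Scale factor relative to 1 L: 0.258.
zinc sulfate heptahydrate: 0.191 mmol/L × 287.6 mg/mmol × 0.258 L = 14.17 mg
nicotinic acid: 0.142 mmol/L × 123.1 mg/mmol × 0.258 L = 4.51 mg
mannitol: 31 g/L × 0.258 L = 8.00 g
calcium chloride dihydrate: 3.39 mmol/L × 147.01 mg/mmol × 0.258 L = 128.58 mg

zinc sulfate heptahydrate 14.17 mg; nicotinic acid 4.51 mg; mannitol 8.00 g; calcium chloride dihydrate 128.58 mg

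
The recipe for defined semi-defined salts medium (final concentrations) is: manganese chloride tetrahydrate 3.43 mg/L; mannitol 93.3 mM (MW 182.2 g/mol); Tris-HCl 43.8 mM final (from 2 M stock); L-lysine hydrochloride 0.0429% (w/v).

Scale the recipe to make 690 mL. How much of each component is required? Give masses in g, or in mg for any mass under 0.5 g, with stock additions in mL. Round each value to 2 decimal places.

Target volume = 690 mL = 0.69 L.
manganese chloride tetrahydrate: 3.43 mg/L × 0.69 L = 2.37 mg
mannitol: 93.3 mmol/L × 182.2 g/mol × 0.69 L ÷ 1000 = 11.73 g
Tris-HCl: V = C2·V2/C1 = 43.8 mM × 690 mL ÷ 2000 mM = 15.11 mL
L-lysine hydrochloride: 0.0429% w/v = 0.429 g/L → 0.429 × 0.69 L = 0.29601 g = 296.01 mg

manganese chloride tetrahydrate 2.37 mg; mannitol 11.73 g; Tris-HCl 15.11 mL; L-lysine hydrochloride 296.01 mg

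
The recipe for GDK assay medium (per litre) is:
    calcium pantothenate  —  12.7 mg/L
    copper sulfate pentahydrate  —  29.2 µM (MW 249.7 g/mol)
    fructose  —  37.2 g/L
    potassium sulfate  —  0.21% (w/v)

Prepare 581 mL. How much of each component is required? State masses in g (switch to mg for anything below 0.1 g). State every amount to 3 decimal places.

calcium pantothenate 7.379 mg; copper sulfate pentahydrate 4.236 mg; fructose 21.613 g; potassium sulfate 1.220 g

Scale factor relative to 1 L: 0.581.
calcium pantothenate: 12.7 mg/L × 0.581 L = 7.379 mg
copper sulfate pentahydrate: 29.2 µmol/L × 249.7 g/mol × 0.581 L ÷ 1000 = 4.236 mg
fructose: 37.2 g/L × 0.581 L = 21.613 g
potassium sulfate: 0.21% w/v = 2.1 g/L → 2.1 × 0.581 L = 1.220 g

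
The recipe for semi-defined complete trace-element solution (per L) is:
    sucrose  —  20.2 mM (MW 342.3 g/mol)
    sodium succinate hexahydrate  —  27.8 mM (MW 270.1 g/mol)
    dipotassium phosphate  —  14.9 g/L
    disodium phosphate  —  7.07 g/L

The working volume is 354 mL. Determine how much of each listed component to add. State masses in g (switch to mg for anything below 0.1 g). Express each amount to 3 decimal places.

Scale factor relative to 1 L: 0.354.
sucrose: 20.2 mmol/L × 342.3 g/mol × 0.354 L ÷ 1000 = 2.448 g
sodium succinate hexahydrate: 27.8 mmol/L × 270.1 g/mol × 0.354 L ÷ 1000 = 2.658 g
dipotassium phosphate: 14.9 g/L × 0.354 L = 5.275 g
disodium phosphate: 7.07 g/L × 0.354 L = 2.503 g

sucrose 2.448 g; sodium succinate hexahydrate 2.658 g; dipotassium phosphate 5.275 g; disodium phosphate 2.503 g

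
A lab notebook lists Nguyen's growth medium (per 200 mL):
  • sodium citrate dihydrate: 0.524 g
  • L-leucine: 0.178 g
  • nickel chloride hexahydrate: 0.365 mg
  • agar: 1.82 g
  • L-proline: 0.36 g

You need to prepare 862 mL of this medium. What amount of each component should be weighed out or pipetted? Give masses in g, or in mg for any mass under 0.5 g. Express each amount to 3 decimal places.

sodium citrate dihydrate 2.258 g; L-leucine 0.767 g; nickel chloride hexahydrate 1.573 mg; agar 7.844 g; L-proline 1.552 g

Scale factor = 862 mL / 200 mL = 4.31.
sodium citrate dihydrate: 0.524 g × (862 mL / 200 mL) = 2.258 g
L-leucine: 0.178 g × (862 mL / 200 mL) = 0.767 g
nickel chloride hexahydrate: 0.365 mg × (862 mL / 200 mL) = 1.573 mg
agar: 1.82 g × (862 mL / 200 mL) = 7.844 g
L-proline: 0.36 g × (862 mL / 200 mL) = 1.552 g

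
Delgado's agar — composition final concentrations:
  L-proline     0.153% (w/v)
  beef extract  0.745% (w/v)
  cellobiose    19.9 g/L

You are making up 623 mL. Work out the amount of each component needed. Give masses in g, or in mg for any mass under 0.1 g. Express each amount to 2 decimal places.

L-proline 0.95 g; beef extract 4.64 g; cellobiose 12.40 g

Scale factor relative to 1 L: 0.623.
L-proline: 0.153% w/v = 1.53 g/L → 1.53 × 0.623 L = 0.95 g
beef extract: 0.745% w/v = 7.45 g/L → 7.45 × 0.623 L = 4.64 g
cellobiose: 19.9 g/L × 0.623 L = 12.40 g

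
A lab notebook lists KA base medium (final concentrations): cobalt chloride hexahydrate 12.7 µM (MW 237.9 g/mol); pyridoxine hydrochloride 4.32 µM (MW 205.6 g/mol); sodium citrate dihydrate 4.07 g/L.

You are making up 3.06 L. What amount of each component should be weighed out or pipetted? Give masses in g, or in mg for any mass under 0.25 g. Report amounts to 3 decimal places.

Working volume: 3.06 L.
cobalt chloride hexahydrate: 12.7 µmol/L × 237.9 g/mol × 3.06 L ÷ 1000 = 9.245 mg
pyridoxine hydrochloride: 4.32 µmol/L × 205.6 g/mol × 3.06 L ÷ 1000 = 2.718 mg
sodium citrate dihydrate: 4.07 g/L × 3.06 L = 12.454 g

cobalt chloride hexahydrate 9.245 mg; pyridoxine hydrochloride 2.718 mg; sodium citrate dihydrate 12.454 g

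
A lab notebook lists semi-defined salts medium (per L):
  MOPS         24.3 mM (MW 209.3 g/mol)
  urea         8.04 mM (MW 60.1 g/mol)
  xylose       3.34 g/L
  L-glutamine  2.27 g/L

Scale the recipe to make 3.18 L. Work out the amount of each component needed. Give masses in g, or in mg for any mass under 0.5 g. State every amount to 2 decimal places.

MOPS 16.17 g; urea 1.54 g; xylose 10.62 g; L-glutamine 7.22 g

Working volume: 3.18 L.
MOPS: 24.3 mmol/L × 209.3 g/mol × 3.18 L ÷ 1000 = 16.17 g
urea: 8.04 mmol/L × 60.1 g/mol × 3.18 L ÷ 1000 = 1.54 g
xylose: 3.34 g/L × 3.18 L = 10.62 g
L-glutamine: 2.27 g/L × 3.18 L = 7.22 g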